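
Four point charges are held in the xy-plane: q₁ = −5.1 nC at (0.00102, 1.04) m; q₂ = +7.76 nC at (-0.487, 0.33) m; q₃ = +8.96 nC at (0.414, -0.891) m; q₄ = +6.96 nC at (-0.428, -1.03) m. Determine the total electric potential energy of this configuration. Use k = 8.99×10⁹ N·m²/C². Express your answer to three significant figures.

The work to assemble the configuration equals its total potential energy, U = Σ kqᵢqⱼ/rᵢⱼ over all pairs.
Pair separations: r₁₂ = 0.862 m, r₁₃ = 1.97 m, r₁₄ = 2.11 m, r₂₃ = 1.52 m, r₂₄ = 1.36 m, r₃₄ = 0.853 m.
Summing all 6 pair terms gives U = 6.54×10⁻⁷ J.

6.54×10⁻⁷ J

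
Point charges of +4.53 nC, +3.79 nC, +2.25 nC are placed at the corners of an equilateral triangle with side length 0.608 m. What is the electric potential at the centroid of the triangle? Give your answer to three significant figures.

271 V

Electric potential is a scalar, so the contributions from each charge add algebraically: V = Σ kqᵢ/rᵢ.
The distance from each vertex to the centroid is a/√3 = 0.351 m.
V = k[(4.53×10⁻⁹)/(0.351) + (3.79×10⁻⁹)/(0.351) + (2.25×10⁻⁹)/(0.351)] = 271 V.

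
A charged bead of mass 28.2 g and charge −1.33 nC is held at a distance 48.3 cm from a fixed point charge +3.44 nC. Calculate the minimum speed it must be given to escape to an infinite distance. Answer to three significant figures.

2.46×10⁻³ m/s

To just escape, total mechanical energy must reach zero at infinity: ½mv²_min + U = 0, so ½mv²_min = −U = |kQq|/r.
|U| = |kQq|/r = (8.99×10⁹ N·m²/C²)(3.44×10⁻⁹)(1.33×10⁻⁹)/(0.483) = 8.52×10⁻⁸ J.
v_min = √(2|U|/m) = √(2·8.52×10⁻⁸/0.0282) = 2.46×10⁻³ m/s.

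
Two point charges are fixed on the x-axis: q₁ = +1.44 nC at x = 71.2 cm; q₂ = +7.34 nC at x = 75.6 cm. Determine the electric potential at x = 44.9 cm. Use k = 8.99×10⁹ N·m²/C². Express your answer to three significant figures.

Electric potential is a scalar, so the contributions from each charge add algebraically: V = Σ kqᵢ/rᵢ.
Distances from the field point to each charge: r₁ = 0.263 m, r₂ = 0.307 m.
V = k[(1.44×10⁻⁹)/(0.263) + (7.34×10⁻⁹)/(0.307)] = 264 V.

264 V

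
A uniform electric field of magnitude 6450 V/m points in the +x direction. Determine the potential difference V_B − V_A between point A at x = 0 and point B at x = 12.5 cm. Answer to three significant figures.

In a uniform field, potential decreases in the direction of E: V_B − V_A = −E·Δx.
V_B − V_A = −(6450 V/m)(0.125 m) = -806 V.

-806 V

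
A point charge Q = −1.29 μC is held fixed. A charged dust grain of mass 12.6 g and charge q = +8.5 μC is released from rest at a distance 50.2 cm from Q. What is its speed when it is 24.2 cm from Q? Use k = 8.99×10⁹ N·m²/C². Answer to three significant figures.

5.79 m/s

Only the electrostatic force acts, so mechanical energy is conserved: ½mv² = U₁ − U₂ = kQq(1/r₁ − 1/r₂).
U₁ − U₂ = (8.99×10⁹ N·m²/C²)(-1.29×10⁻⁶ C)(8.50×10⁻⁶ C)(1/0.502 − 1/0.242) = 0.211 J.
v = √(2·0.211/0.0126) = 5.79 m/s.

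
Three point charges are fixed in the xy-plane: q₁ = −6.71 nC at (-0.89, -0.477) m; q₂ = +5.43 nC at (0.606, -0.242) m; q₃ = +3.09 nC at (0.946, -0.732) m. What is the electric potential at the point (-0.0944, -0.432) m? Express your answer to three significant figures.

17.2 V

Electric potential is a scalar, so the contributions from each charge add algebraically: V = Σ kqᵢ/rᵢ.
Distances from the field point to each charge: r₁ = 0.797 m, r₂ = 0.726 m, r₃ = 1.08 m.
V = k[(-6.71×10⁻⁹)/(0.797) + (5.43×10⁻⁹)/(0.726) + (3.09×10⁻⁹)/(1.08)] = 17.2 V.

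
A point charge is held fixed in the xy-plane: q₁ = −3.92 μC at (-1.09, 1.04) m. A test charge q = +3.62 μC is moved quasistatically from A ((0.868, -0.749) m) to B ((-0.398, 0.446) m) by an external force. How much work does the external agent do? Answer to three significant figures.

For quasistatic motion the external work equals the change in potential energy: W_ext = qΔV = q(V_B − V_A).
At A: distance to the source charge is 2.65 m; V_A = kq₁/r = -1.33×10⁴ V.
At B: distance to the source charge is 0.912 m; V_B = kq₁/r = -3.86×10⁴ V.
ΔV = V_B − V_A = -2.54×10⁴ V.
W_ext = qΔV = (3.62×10⁻⁶ C)(-2.54×10⁴ V) = -0.0918 J.

-0.0918 J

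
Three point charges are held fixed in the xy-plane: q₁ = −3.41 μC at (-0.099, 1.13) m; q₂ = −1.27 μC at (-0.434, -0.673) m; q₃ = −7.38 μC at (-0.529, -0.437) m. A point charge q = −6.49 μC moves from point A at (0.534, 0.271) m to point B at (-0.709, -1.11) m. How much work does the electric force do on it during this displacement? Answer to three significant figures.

The work done by the electric force is W_field = −ΔU = −q(V_B − V_A) = q(V_A − V_B).
At A: distances to the source charges are 1.07 m, 1.35 m, 1.28 m; V_A = Σ kqᵢ/rᵢ = -8.91×10⁴ V.
At B: distances to the source charges are 2.32 m, 0.516 m, 0.697 m; V_B = Σ kqᵢ/rᵢ = -1.31×10⁵ V.
ΔV = V_B − V_A = -4.14×10⁴ V.
W_field = −qΔV = −(-6.49×10⁻⁶ C)(-4.14×10⁴ V) = -0.269 J.

-0.269 J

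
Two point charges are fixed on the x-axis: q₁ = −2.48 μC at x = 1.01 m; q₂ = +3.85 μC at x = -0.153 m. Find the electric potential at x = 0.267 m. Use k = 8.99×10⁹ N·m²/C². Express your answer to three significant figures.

Electric potential is a scalar, so the contributions from each charge add algebraically: V = Σ kqᵢ/rᵢ.
Distances from the field point to each charge: r₁ = 0.743 m, r₂ = 0.420 m.
V = k[(-2.48×10⁻⁶)/(0.743) + (3.85×10⁻⁶)/(0.420)] = 5.24×10⁴ V.

5.24×10⁴ V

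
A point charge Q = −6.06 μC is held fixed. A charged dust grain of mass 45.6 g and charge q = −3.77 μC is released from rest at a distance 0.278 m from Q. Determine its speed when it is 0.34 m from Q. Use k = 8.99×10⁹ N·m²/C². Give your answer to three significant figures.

2.43 m/s

Only the electrostatic force acts, so mechanical energy is conserved: ½mv² = U₁ − U₂ = kQq(1/r₁ − 1/r₂).
U₁ − U₂ = (8.99×10⁹ N·m²/C²)(-6.06×10⁻⁶ C)(-3.77×10⁻⁶ C)(1/0.278 − 1/0.340) = 0.135 J.
v = √(2·0.135/0.0456) = 2.43 m/s.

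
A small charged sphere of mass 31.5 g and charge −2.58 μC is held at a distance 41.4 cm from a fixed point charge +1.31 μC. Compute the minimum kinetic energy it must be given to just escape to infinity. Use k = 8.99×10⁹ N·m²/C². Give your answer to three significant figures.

To just escape, total mechanical energy must reach zero at infinity: ½mv²_min + U = 0, so ½mv²_min = −U = |kQq|/r.
|U| = |kQq|/r = (8.99×10⁹ N·m²/C²)(1.31×10⁻⁶)(2.58×10⁻⁶)/(0.414) = 0.0734 J.

0.0734 J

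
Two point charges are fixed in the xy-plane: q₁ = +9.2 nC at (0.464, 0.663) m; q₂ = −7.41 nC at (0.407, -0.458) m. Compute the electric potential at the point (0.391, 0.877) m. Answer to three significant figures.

316 V

The total potential is the scalar sum of each charge's contribution, V = Σ kqᵢ/rᵢ.
Distances from the field point to each charge: r₁ = 0.226 m, r₂ = 1.34 m.
V = k[(9.20×10⁻⁹)/(0.226) + (-7.41×10⁻⁹)/(1.34)] = 316 V.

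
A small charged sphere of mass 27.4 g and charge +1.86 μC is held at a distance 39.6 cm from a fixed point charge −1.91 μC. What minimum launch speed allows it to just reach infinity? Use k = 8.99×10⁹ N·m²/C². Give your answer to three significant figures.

2.43 m/s

To just escape, total mechanical energy must reach zero at infinity: ½mv²_min + U = 0, so ½mv²_min = −U = |kQq|/r.
|U| = |kQq|/r = (8.99×10⁹ N·m²/C²)(1.91×10⁻⁶)(1.86×10⁻⁶)/(0.396) = 0.0807 J.
v_min = √(2|U|/m) = √(2·0.0807/0.0274) = 2.43 m/s.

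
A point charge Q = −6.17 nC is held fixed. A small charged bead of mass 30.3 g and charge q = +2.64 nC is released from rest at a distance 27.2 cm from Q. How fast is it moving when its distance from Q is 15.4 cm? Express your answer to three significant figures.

Only the electrostatic force acts, so mechanical energy is conserved: ½mv² = U₁ − U₂ = kQq(1/r₁ − 1/r₂).
U₁ − U₂ = (8.99×10⁹ N·m²/C²)(-6.17×10⁻⁹ C)(2.64×10⁻⁹ C)(1/0.272 − 1/0.154) = 4.13×10⁻⁷ J.
v = √(2·4.13×10⁻⁷/0.0303) = 5.22×10⁻³ m/s.

5.22×10⁻³ m/s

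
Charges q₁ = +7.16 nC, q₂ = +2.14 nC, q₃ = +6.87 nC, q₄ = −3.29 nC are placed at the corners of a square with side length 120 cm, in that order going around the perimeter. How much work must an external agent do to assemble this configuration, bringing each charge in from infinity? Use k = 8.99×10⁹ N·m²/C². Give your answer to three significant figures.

1.02×10⁻⁷ J

The assembly work is the sum of pairwise potential energies, U = Σ_{i<j} kqᵢqⱼ/rᵢⱼ.
The four side pairs have separation 1.20 m and the two diagonal pairs 1.70 m.
Summing all 6 pair terms gives U = 1.02×10⁻⁷ J.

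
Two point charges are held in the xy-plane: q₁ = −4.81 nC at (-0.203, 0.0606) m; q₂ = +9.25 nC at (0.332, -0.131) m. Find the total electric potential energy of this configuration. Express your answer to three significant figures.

The assembly work is the sum of pairwise potential energies, U = Σ_{i<j} kqᵢqⱼ/rᵢⱼ.
Pair separations: r₁₂ = 0.568 m.
U = (-7.04×10⁻⁷) = -7.04×10⁻⁷ J.

-7.04×10⁻⁷ J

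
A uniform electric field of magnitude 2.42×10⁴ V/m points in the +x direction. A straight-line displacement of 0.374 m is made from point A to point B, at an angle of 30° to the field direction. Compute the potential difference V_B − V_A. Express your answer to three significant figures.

-7840 V

Only the component of displacement along E changes the potential: ΔV = −E·d·cosθ.
ΔV = −(2.42×10⁴ V/m)(0.374 m)cos30° = -7840 V.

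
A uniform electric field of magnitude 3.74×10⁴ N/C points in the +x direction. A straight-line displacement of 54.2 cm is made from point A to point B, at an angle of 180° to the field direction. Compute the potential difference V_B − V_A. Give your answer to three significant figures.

2.03×10⁴ V

Only the component of displacement along E changes the potential: ΔV = −E·d·cosθ.
ΔV = −(3.74×10⁴ V/m)(0.542 m)cos180° = 2.03×10⁴ V.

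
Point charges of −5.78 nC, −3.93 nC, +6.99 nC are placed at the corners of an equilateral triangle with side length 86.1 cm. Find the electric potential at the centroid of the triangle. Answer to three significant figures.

Electric potential is a scalar, so the contributions from each charge add algebraically: V = Σ kqᵢ/rᵢ.
The distance from each vertex to the centroid is a/√3 = 0.497 m.
V = k[(-5.78×10⁻⁹)/(0.497) + (-3.93×10⁻⁹)/(0.497) + (6.99×10⁻⁹)/(0.497)] = -49.2 V.

-49.2 V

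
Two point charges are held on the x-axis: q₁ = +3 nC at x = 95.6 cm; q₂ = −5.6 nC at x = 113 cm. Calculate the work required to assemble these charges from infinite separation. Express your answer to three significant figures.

The work to assemble the configuration equals its total potential energy, U = Σ kqᵢqⱼ/rᵢⱼ over all pairs.
Pair separations: r₁₂ = 0.174 m.
U = (-8.68×10⁻⁷) = -8.68×10⁻⁷ J.

-8.68×10⁻⁷ J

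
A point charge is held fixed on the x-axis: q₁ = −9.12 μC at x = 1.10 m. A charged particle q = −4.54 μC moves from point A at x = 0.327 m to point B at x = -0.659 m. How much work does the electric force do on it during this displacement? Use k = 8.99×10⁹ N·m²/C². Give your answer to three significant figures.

The work done by the electric force is W_field = −ΔU = −q(V_B − V_A) = q(V_A − V_B).
At A: distance to the source charge is 0.773 m; V_A = kq₁/r = -1.06×10⁵ V.
At B: distance to the source charge is 1.76 m; V_B = kq₁/r = -4.66×10⁴ V.
ΔV = V_B − V_A = 5.95×10⁴ V.
W_field = −qΔV = −(-4.54×10⁻⁶ C)(5.95×10⁴ V) = 0.270 J.

0.270 J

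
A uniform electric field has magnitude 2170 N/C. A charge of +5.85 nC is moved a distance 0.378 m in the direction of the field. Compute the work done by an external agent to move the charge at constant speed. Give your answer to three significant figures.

The potential change for a displacement 0.378 m in the direction of the field is ΔV = −Ed = -820 V.
W_ext = qΔV = -4.80×10⁻⁶ J.

-4.80×10⁻⁶ J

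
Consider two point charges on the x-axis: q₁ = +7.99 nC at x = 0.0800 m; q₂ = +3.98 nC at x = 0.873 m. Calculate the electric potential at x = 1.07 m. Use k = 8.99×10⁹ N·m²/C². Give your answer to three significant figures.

254 V

The total potential is the scalar sum of each charge's contribution, V = Σ kqᵢ/rᵢ.
Distances from the field point to each charge: r₁ = 0.990 m, r₂ = 0.197 m.
V = k[(7.99×10⁻⁹)/(0.990) + (3.98×10⁻⁹)/(0.197)] = 254 V.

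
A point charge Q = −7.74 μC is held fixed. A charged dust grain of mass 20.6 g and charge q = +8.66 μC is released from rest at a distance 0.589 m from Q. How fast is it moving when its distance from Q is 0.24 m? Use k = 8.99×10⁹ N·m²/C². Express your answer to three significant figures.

Only the electrostatic force acts, so mechanical energy is conserved: ½mv² = U₁ − U₂ = kQq(1/r₁ − 1/r₂).
U₁ − U₂ = (8.99×10⁹ N·m²/C²)(-7.74×10⁻⁶ C)(8.66×10⁻⁶ C)(1/0.589 − 1/0.240) = 1.49 J.
v = √(2·1.49/0.0206) = 12.0 m/s.

12.0 m/s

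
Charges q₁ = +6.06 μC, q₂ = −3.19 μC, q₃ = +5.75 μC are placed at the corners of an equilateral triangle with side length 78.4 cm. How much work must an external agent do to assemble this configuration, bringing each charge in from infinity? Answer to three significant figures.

-0.0324 J

The work to assemble the configuration equals its total potential energy, U = Σ kqᵢqⱼ/rᵢⱼ over all pairs.
All three pair separations equal the side length, 0.784 m.
U = (-0.222) + (0.400) + (-0.210) = -0.0324 J.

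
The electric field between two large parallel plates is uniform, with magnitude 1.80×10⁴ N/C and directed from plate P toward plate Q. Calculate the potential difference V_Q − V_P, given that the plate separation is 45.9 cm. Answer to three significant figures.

-8260 V

In a uniform field, potential decreases in the direction of E: ΔV = −E·d for a displacement d parallel to E.
Going from P to Q is a displacement of 45.9 cm along the field, so V_Q − V_P = −Ed = -8260 V.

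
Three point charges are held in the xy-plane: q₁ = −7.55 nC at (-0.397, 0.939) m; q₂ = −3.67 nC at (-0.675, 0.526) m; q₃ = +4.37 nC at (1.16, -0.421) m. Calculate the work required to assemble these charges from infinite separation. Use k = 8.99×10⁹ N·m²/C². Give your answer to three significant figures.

The work to assemble the configuration equals its total potential energy, U = Σ kqᵢqⱼ/rᵢⱼ over all pairs.
Pair separations: r₁₂ = 0.498 m, r₁₃ = 2.07 m, r₂₃ = 2.06 m.
U = (5.00×10⁻⁷) + (-1.43×10⁻⁷) + (-6.98×10⁻⁸) = 2.87×10⁻⁷ J.

2.87×10⁻⁷ J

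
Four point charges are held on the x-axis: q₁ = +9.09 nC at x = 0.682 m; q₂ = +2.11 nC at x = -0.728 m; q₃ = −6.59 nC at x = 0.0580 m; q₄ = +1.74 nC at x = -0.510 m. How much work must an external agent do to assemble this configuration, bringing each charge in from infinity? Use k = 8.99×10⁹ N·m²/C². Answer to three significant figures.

-8.11×10⁻⁷ J

The assembly work is the sum of pairwise potential energies, U = Σ_{i<j} kqᵢqⱼ/rᵢⱼ.
Pair separations: r₁₂ = 1.41 m, r₁₃ = 0.624 m, r₁₄ = 1.19 m, r₂₃ = 0.786 m, r₂₄ = 0.218 m, r₃₄ = 0.568 m.
Summing all 6 pair terms gives U = -8.11×10⁻⁷ J.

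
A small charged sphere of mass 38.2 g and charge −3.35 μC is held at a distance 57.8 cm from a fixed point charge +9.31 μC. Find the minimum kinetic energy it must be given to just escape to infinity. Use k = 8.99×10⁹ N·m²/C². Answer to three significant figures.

0.485 J

To just escape, total mechanical energy must reach zero at infinity: ½mv²_min + U = 0, so ½mv²_min = −U = |kQq|/r.
|U| = |kQq|/r = (8.99×10⁹ N·m²/C²)(9.31×10⁻⁶)(3.35×10⁻⁶)/(0.578) = 0.485 J.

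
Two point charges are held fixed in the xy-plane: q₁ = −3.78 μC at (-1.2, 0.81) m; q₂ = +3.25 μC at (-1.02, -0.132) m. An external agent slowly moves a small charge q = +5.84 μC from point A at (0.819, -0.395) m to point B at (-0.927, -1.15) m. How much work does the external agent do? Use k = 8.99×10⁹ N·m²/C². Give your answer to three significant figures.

0.0592 J

For quasistatic motion the external work equals the change in potential energy: W_ext = qΔV = q(V_B − V_A).
At A: distances to the source charges are 2.35 m, 1.86 m; V_A = Σ kqᵢ/rᵢ = 1270 V.
At B: distances to the source charges are 1.98 m, 1.02 m; V_B = Σ kqᵢ/rᵢ = 1.14×10⁴ V.
ΔV = V_B − V_A = 1.01×10⁴ V.
W_ext = qΔV = (5.84×10⁻⁶ C)(1.01×10⁴ V) = 0.0592 J.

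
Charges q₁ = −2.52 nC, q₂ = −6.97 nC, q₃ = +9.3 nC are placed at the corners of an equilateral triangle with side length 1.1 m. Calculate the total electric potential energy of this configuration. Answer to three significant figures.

-5.78×10⁻⁷ J

The work to assemble the configuration equals its total potential energy, U = Σ kqᵢqⱼ/rᵢⱼ over all pairs.
All three pair separations equal the side length, 1.10 m.
U = (1.44×10⁻⁷) + (-1.92×10⁻⁷) + (-5.30×10⁻⁷) = -5.78×10⁻⁷ J.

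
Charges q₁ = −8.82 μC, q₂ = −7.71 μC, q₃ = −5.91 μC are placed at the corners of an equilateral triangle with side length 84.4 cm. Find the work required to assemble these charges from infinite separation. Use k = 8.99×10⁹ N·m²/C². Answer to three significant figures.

The work to assemble the configuration equals its total potential energy, U = Σ kqᵢqⱼ/rᵢⱼ over all pairs.
All three pair separations equal the side length, 0.844 m.
U = (0.724) + (0.555) + (0.485) = 1.76 J.

1.76 J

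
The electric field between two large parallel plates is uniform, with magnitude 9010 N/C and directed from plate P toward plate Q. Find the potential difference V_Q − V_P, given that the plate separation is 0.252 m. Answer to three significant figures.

In a uniform field, potential decreases in the direction of E: ΔV = −E·d for a displacement d parallel to E.
Going from P to Q is a displacement of 0.252 m along the field, so V_Q − V_P = −Ed = -2270 V.

-2270 V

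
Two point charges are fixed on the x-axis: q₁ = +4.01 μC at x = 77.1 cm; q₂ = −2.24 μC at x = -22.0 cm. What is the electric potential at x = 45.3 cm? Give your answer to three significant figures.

8.34×10⁴ V

Electric potential is a scalar, so the contributions from each charge add algebraically: V = Σ kqᵢ/rᵢ.
Distances from the field point to each charge: r₁ = 0.318 m, r₂ = 0.673 m.
V = k[(4.01×10⁻⁶)/(0.318) + (-2.24×10⁻⁶)/(0.673)] = 8.34×10⁴ V.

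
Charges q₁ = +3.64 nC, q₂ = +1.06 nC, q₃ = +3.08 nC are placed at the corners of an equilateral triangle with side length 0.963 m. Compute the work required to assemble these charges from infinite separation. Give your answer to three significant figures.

The assembly work is the sum of pairwise potential energies, U = Σ_{i<j} kqᵢqⱼ/rᵢⱼ.
All three pair separations equal the side length, 0.963 m.
U = (3.60×10⁻⁸) + (1.05×10⁻⁷) + (3.05×10⁻⁸) = 1.71×10⁻⁷ J.

1.71×10⁻⁷ J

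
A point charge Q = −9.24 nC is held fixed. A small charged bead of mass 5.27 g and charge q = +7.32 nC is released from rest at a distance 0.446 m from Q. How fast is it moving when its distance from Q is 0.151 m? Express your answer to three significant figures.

0.0318 m/s

Only the electrostatic force acts, so mechanical energy is conserved: ½mv² = U₁ − U₂ = kQq(1/r₁ − 1/r₂).
U₁ − U₂ = (8.99×10⁹ N·m²/C²)(-9.24×10⁻⁹ C)(7.32×10⁻⁹ C)(1/0.446 − 1/0.151) = 2.66×10⁻⁶ J.
v = √(2·2.66×10⁻⁶/5.27×10⁻³) = 0.0318 m/s.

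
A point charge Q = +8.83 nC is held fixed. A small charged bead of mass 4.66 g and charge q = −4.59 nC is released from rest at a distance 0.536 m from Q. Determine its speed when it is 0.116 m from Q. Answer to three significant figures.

Only the electrostatic force acts, so mechanical energy is conserved: ½mv² = U₁ − U₂ = kQq(1/r₁ − 1/r₂).
U₁ − U₂ = (8.99×10⁹ N·m²/C²)(8.83×10⁻⁹ C)(-4.59×10⁻⁹ C)(1/0.536 − 1/0.116) = 2.46×10⁻⁶ J.
v = √(2·2.46×10⁻⁶/4.66×10⁻³) = 0.0325 m/s.

0.0325 m/s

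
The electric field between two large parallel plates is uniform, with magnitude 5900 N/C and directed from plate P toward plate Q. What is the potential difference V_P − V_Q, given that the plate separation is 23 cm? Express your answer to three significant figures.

In a uniform field, potential decreases in the direction of E: ΔV = −E·d for a displacement d parallel to E.
Going from Q to P is a displacement of 23 cm opposite to the field, so V_P − V_Q = +Ed = 1360 V.

1360 V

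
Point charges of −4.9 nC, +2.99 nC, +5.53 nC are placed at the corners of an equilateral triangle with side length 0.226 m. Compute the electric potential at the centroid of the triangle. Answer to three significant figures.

249 V

The total potential is the scalar sum of each charge's contribution, V = Σ kqᵢ/rᵢ.
The distance from each vertex to the centroid is a/√3 = 0.130 m.
V = k[(-4.90×10⁻⁹)/(0.130) + (2.99×10⁻⁹)/(0.130) + (5.53×10⁻⁹)/(0.130)] = 249 V.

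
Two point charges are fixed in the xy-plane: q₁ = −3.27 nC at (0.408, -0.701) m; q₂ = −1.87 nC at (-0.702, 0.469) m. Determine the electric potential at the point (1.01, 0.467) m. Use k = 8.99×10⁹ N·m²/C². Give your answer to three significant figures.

Electric potential is a scalar, so the contributions from each charge add algebraically: V = Σ kqᵢ/rᵢ.
Distances from the field point to each charge: r₁ = 1.31 m, r₂ = 1.71 m.
V = k[(-3.27×10⁻⁹)/(1.31) + (-1.87×10⁻⁹)/(1.71)] = -32.2 V.

-32.2 V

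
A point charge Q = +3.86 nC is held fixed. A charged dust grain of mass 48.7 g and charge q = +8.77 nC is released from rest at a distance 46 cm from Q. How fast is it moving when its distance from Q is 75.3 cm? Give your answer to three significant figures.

Only the electrostatic force acts, so mechanical energy is conserved: ½mv² = U₁ − U₂ = kQq(1/r₁ − 1/r₂).
U₁ − U₂ = (8.99×10⁹ N·m²/C²)(3.86×10⁻⁹ C)(8.77×10⁻⁹ C)(1/0.460 − 1/0.753) = 2.57×10⁻⁷ J.
v = √(2·2.57×10⁻⁷/0.0487) = 3.25×10⁻³ m/s.

3.25×10⁻³ m/s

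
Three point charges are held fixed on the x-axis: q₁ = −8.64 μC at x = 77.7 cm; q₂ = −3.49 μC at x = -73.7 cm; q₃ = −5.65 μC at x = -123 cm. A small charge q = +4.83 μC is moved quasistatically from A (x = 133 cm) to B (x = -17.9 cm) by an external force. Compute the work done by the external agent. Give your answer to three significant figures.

-0.0499 J

For quasistatic motion the external work equals the change in potential energy: W_ext = qΔV = q(V_B − V_A).
At A: distances to the source charges are 0.553 m, 2.07 m, 2.56 m; V_A = Σ kqᵢ/rᵢ = -1.75×10⁵ V.
At B: distances to the source charges are 0.956 m, 0.558 m, 1.05 m; V_B = Σ kqᵢ/rᵢ = -1.86×10⁵ V.
ΔV = V_B − V_A = -1.03×10⁴ V.
W_ext = qΔV = (4.83×10⁻⁶ C)(-1.03×10⁴ V) = -0.0499 J.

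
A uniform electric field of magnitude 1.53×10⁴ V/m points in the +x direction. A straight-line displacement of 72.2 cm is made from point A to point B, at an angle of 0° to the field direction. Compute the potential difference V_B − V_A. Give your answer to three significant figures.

-1.10×10⁴ V

Only the component of displacement along E changes the potential: ΔV = −E·d·cosθ.
ΔV = −(1.53×10⁴ V/m)(0.722 m)cos0° = -1.10×10⁴ V.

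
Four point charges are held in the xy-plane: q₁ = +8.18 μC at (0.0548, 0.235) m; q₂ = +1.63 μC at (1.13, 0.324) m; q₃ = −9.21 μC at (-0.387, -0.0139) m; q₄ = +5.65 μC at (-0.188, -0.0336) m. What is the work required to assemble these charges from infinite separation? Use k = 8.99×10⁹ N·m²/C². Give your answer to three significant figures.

-2.44 J

The assembly work is the sum of pairwise potential energies, U = Σ_{i<j} kqᵢqⱼ/rᵢⱼ.
Pair separations: r₁₂ = 1.08 m, r₁₃ = 0.507 m, r₁₄ = 0.362 m, r₂₃ = 1.55 m, r₂₄ = 1.37 m, r₃₄ = 0.200 m.
Summing all 6 pair terms gives U = -2.44 J.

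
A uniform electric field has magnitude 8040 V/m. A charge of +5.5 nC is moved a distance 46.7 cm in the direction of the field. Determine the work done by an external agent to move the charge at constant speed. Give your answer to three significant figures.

The potential change for a displacement 46.7 cm in the direction of the field is ΔV = −Ed = -3750 V.
W_ext = qΔV = -2.07×10⁻⁵ J.

-2.07×10⁻⁵ J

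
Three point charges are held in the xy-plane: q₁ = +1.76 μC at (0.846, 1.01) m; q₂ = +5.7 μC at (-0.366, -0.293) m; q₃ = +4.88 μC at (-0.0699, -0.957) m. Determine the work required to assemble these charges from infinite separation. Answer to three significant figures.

The assembly work is the sum of pairwise potential energies, U = Σ_{i<j} kqᵢqⱼ/rᵢⱼ.
Pair separations: r₁₂ = 1.78 m, r₁₃ = 2.17 m, r₂₃ = 0.727 m.
U = (0.0507) + (0.0356) + (0.344) = 0.430 J.

0.430 J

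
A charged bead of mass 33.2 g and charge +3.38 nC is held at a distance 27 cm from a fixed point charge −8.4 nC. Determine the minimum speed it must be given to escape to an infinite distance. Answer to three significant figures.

7.55×10⁻³ m/s

To just escape, total mechanical energy must reach zero at infinity: ½mv²_min + U = 0, so ½mv²_min = −U = |kQq|/r.
|U| = |kQq|/r = (8.99×10⁹ N·m²/C²)(8.40×10⁻⁹)(3.38×10⁻⁹)/(0.270) = 9.45×10⁻⁷ J.
v_min = √(2|U|/m) = √(2·9.45×10⁻⁷/0.0332) = 7.55×10⁻³ m/s.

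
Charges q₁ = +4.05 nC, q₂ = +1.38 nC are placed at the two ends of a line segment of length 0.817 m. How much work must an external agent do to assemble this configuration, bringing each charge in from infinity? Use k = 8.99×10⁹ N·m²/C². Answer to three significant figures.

The assembly work is the sum of pairwise potential energies, U = Σ_{i<j} kqᵢqⱼ/rᵢⱼ.
The separation is r = 0.817 m.
U = (6.15×10⁻⁸) = 6.15×10⁻⁸ J.

6.15×10⁻⁸ J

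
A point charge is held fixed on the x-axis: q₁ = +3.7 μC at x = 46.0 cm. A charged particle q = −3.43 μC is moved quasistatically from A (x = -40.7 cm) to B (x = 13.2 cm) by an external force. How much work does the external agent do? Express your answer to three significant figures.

-0.216 J

For quasistatic motion the external work equals the change in potential energy: W_ext = qΔV = q(V_B − V_A).
At A: distance to the source charge is 0.867 m; V_A = kq₁/r = 3.84×10⁴ V.
At B: distance to the source charge is 0.328 m; V_B = kq₁/r = 1.01×10⁵ V.
ΔV = V_B − V_A = 6.30×10⁴ V.
W_ext = qΔV = (-3.43×10⁻⁶ C)(6.30×10⁴ V) = -0.216 J.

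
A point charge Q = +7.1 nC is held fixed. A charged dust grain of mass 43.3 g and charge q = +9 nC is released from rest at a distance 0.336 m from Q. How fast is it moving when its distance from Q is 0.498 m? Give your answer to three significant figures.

5.07×10⁻³ m/s

Only the electrostatic force acts, so mechanical energy is conserved: ½mv² = U₁ − U₂ = kQq(1/r₁ − 1/r₂).
U₁ − U₂ = (8.99×10⁹ N·m²/C²)(7.10×10⁻⁹ C)(9.00×10⁻⁹ C)(1/0.336 − 1/0.498) = 5.56×10⁻⁷ J.
v = √(2·5.56×10⁻⁷/0.0433) = 5.07×10⁻³ m/s.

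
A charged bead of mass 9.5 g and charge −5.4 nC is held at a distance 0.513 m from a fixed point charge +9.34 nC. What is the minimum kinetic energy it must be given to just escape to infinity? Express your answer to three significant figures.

To just escape, total mechanical energy must reach zero at infinity: ½mv²_min + U = 0, so ½mv²_min = −U = |kQq|/r.
|U| = |kQq|/r = (8.99×10⁹ N·m²/C²)(9.34×10⁻⁹)(5.40×10⁻⁹)/(0.513) = 8.84×10⁻⁷ J.

8.84×10⁻⁷ J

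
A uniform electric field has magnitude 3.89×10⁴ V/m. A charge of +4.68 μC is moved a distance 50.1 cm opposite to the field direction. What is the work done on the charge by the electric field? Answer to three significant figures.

The potential change for a displacement 50.1 cm opposite to the field direction is ΔV = +Ed = 1.95×10⁴ V.
W_field = −qΔV = -0.0912 J.

-0.0912 J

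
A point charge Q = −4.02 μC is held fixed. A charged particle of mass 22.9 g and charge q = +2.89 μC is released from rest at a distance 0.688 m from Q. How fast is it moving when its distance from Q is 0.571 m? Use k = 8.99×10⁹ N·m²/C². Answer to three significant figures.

1.65 m/s

Only the electrostatic force acts, so mechanical energy is conserved: ½mv² = U₁ − U₂ = kQq(1/r₁ − 1/r₂).
U₁ − U₂ = (8.99×10⁹ N·m²/C²)(-4.02×10⁻⁶ C)(2.89×10⁻⁶ C)(1/0.688 − 1/0.571) = 0.0311 J.
v = √(2·0.0311/0.0229) = 1.65 m/s.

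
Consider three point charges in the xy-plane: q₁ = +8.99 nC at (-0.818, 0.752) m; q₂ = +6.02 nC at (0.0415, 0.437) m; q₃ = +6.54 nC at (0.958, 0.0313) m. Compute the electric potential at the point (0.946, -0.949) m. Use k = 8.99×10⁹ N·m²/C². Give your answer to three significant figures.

126 V

The total potential is the scalar sum of each charge's contribution, V = Σ kqᵢ/rᵢ.
Distances from the field point to each charge: r₁ = 2.45 m, r₂ = 1.66 m, r₃ = 0.980 m.
V = k[(8.99×10⁻⁹)/(2.45) + (6.02×10⁻⁹)/(1.66) + (6.54×10⁻⁹)/(0.980)] = 126 V.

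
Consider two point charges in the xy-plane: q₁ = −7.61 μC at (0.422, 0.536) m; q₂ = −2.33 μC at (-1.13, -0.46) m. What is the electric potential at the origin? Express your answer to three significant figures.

The total potential is the scalar sum of each charge's contribution, V = Σ kqᵢ/rᵢ.
Distances from the field point to each charge: r₁ = 0.682 m, r₂ = 1.22 m.
V = k[(-7.61×10⁻⁶)/(0.682) + (-2.33×10⁻⁶)/(1.22)] = -1.17×10⁵ V.

-1.17×10⁵ V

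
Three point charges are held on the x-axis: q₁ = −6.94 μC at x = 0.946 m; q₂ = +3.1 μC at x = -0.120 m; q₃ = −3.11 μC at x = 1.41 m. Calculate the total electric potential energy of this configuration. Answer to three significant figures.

The assembly work is the sum of pairwise potential energies, U = Σ_{i<j} kqᵢqⱼ/rᵢⱼ.
Pair separations: r₁₂ = 1.07 m, r₁₃ = 0.464 m, r₂₃ = 1.53 m.
U = (-0.181) + (0.418) + (-0.0566) = 0.180 J.

0.180 J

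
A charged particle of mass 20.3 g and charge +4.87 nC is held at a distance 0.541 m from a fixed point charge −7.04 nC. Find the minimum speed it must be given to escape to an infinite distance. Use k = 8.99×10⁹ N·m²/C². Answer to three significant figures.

To just escape, total mechanical energy must reach zero at infinity: ½mv²_min + U = 0, so ½mv²_min = −U = |kQq|/r.
|U| = |kQq|/r = (8.99×10⁹ N·m²/C²)(7.04×10⁻⁹)(4.87×10⁻⁹)/(0.541) = 5.70×10⁻⁷ J.
v_min = √(2|U|/m) = √(2·5.70×10⁻⁷/0.0203) = 7.49×10⁻³ m/s.

7.49×10⁻³ m/s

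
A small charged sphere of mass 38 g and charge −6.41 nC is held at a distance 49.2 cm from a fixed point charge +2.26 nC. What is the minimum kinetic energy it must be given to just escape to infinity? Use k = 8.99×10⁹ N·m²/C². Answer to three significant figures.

To just escape, total mechanical energy must reach zero at infinity: ½mv²_min + U = 0, so ½mv²_min = −U = |kQq|/r.
|U| = |kQq|/r = (8.99×10⁹ N·m²/C²)(2.26×10⁻⁹)(6.41×10⁻⁹)/(0.492) = 2.65×10⁻⁷ J.

2.65×10⁻⁷ J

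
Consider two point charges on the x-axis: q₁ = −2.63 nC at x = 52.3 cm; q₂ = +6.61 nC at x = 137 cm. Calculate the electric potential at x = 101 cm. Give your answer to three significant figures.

117 V

Electric potential is a scalar, so the contributions from each charge add algebraically: V = Σ kqᵢ/rᵢ.
Distances from the field point to each charge: r₁ = 0.487 m, r₂ = 0.360 m.
V = k[(-2.63×10⁻⁹)/(0.487) + (6.61×10⁻⁹)/(0.360)] = 117 V.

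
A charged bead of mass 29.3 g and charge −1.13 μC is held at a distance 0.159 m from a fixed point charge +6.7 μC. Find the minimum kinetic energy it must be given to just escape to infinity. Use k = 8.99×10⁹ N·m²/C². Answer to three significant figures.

To just escape, total mechanical energy must reach zero at infinity: ½mv²_min + U = 0, so ½mv²_min = −U = |kQq|/r.
|U| = |kQq|/r = (8.99×10⁹ N·m²/C²)(6.70×10⁻⁶)(1.13×10⁻⁶)/(0.159) = 0.428 J.

0.428 J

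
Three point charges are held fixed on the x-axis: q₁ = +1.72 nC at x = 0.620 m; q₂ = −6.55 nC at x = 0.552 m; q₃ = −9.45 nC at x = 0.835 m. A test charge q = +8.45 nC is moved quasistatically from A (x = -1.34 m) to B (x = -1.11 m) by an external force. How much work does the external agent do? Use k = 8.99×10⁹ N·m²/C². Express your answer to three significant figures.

For quasistatic motion the external work equals the change in potential energy: W_ext = qΔV = q(V_B − V_A).
At A: distances to the source charges are 1.96 m, 1.89 m, 2.17 m; V_A = Σ kqᵢ/rᵢ = -62.3 V.
At B: distances to the source charges are 1.73 m, 1.66 m, 1.95 m; V_B = Σ kqᵢ/rᵢ = -70.2 V.
ΔV = V_B − V_A = -7.88 V.
W_ext = qΔV = (8.45×10⁻⁹ C)(-7.88 V) = -6.66×10⁻⁸ J.

-6.66×10⁻⁸ J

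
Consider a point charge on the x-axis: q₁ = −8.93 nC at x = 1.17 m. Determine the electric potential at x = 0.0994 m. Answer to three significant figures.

The total potential is the scalar sum of each charge's contribution, V = Σ kqᵢ/rᵢ.
V = k[(-8.93×10⁻⁹)/(1.07)] = -75.0 V.

-75.0 V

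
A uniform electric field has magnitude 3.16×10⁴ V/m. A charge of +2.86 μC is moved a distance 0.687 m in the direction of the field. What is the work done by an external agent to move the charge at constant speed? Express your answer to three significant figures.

The potential change for a displacement 0.687 m in the direction of the field is ΔV = −Ed = -2.17×10⁴ V.
W_ext = qΔV = -0.0621 J.

-0.0621 J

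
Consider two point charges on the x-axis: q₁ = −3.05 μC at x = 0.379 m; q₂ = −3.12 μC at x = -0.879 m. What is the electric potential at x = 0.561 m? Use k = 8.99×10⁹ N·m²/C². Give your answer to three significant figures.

The total potential is the scalar sum of each charge's contribution, V = Σ kqᵢ/rᵢ.
Distances from the field point to each charge: r₁ = 0.182 m, r₂ = 1.44 m.
V = k[(-3.05×10⁻⁶)/(0.182) + (-3.12×10⁻⁶)/(1.44)] = -1.70×10⁵ V.

-1.70×10⁵ V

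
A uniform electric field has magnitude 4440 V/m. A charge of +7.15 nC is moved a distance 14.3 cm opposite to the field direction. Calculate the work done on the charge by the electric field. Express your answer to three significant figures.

-4.54×10⁻⁶ J

The potential change for a displacement 14.3 cm opposite to the field direction is ΔV = +Ed = 635 V.
W_field = −qΔV = -4.54×10⁻⁶ J.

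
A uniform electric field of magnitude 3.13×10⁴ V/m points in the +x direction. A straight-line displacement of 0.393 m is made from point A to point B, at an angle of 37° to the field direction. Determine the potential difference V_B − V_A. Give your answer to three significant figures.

Only the component of displacement along E changes the potential: ΔV = −E·d·cosθ.
ΔV = −(3.13×10⁴ V/m)(0.393 m)cos37° = -9820 V.

-9820 V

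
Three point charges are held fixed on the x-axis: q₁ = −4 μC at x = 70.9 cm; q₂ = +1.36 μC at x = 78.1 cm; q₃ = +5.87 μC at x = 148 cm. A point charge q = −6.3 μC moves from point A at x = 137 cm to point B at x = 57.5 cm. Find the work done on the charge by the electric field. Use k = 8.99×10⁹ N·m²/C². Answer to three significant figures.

-3.76 J

The work done by the electric force is W_field = −ΔU = −q(V_B − V_A) = q(V_A − V_B).
At A: distances to the source charges are 0.661 m, 0.589 m, 0.110 m; V_A = Σ kqᵢ/rᵢ = 4.46×10⁵ V.
At B: distances to the source charges are 0.134 m, 0.206 m, 0.905 m; V_B = Σ kqᵢ/rᵢ = -1.51×10⁵ V.
ΔV = V_B − V_A = -5.97×10⁵ V.
W_field = −qΔV = −(-6.30×10⁻⁶ C)(-5.97×10⁵ V) = -3.76 J.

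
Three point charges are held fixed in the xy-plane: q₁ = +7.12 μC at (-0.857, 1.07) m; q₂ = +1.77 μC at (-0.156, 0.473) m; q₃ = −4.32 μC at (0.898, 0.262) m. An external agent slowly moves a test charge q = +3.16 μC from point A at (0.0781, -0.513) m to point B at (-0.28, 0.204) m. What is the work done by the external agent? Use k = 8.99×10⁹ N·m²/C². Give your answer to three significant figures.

For quasistatic motion the external work equals the change in potential energy: W_ext = qΔV = q(V_B − V_A).
At A: distances to the source charges are 1.84 m, 1.01 m, 1.13 m; V_A = Σ kqᵢ/rᵢ = 1.61×10⁴ V.
At B: distances to the source charges are 1.04 m, 0.296 m, 1.18 m; V_B = Σ kqᵢ/rᵢ = 8.23×10⁴ V.
ΔV = V_B − V_A = 6.62×10⁴ V.
W_ext = qΔV = (3.16×10⁻⁶ C)(6.62×10⁴ V) = 0.209 J.

0.209 J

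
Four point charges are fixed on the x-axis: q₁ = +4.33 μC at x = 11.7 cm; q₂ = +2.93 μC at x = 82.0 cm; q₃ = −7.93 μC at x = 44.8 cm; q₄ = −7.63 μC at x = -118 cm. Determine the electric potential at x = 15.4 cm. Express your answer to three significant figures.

The total potential is the scalar sum of each charge's contribution, V = Σ kqᵢ/rᵢ.
Distances from the field point to each charge: r₁ = 0.0370 m, r₂ = 0.666 m, r₃ = 0.294 m, r₄ = 1.33 m.
V = k[(4.33×10⁻⁶)/(0.0370) + (2.93×10⁻⁶)/(0.666) + (-7.93×10⁻⁶)/(0.294) + (-7.63×10⁻⁶)/(1.33)] = 7.98×10⁵ V.

7.98×10⁵ V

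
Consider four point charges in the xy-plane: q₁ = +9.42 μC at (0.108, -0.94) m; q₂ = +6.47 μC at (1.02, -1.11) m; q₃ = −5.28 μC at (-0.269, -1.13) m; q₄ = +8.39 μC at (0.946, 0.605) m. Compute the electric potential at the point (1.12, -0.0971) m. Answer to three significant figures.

1.98×10⁵ V

Electric potential is a scalar, so the contributions from each charge add algebraically: V = Σ kqᵢ/rᵢ.
Distances from the field point to each charge: r₁ = 1.32 m, r₂ = 1.02 m, r₃ = 1.73 m, r₄ = 0.723 m.
V = k[(9.42×10⁻⁶)/(1.32) + (6.47×10⁻⁶)/(1.02) + (-5.28×10⁻⁶)/(1.73) + (8.39×10⁻⁶)/(0.723)] = 1.98×10⁵ V.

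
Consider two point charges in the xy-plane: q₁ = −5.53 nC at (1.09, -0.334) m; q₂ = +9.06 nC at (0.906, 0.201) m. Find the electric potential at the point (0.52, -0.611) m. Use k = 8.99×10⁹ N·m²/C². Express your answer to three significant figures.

12.1 V

The total potential is the scalar sum of each charge's contribution, V = Σ kqᵢ/rᵢ.
Distances from the field point to each charge: r₁ = 0.634 m, r₂ = 0.899 m.
V = k[(-5.53×10⁻⁹)/(0.634) + (9.06×10⁻⁹)/(0.899)] = 12.1 V.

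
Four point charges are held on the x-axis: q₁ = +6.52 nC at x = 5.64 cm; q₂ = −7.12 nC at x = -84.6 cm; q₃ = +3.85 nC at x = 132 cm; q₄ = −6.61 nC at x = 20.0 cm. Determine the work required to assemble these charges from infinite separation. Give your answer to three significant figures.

The assembly work is the sum of pairwise potential energies, U = Σ_{i<j} kqᵢqⱼ/rᵢⱼ.
Pair separations: r₁₂ = 0.902 m, r₁₃ = 1.26 m, r₁₄ = 0.144 m, r₂₃ = 2.17 m, r₂₄ = 1.05 m, r₃₄ = 1.12 m.
Summing all 6 pair terms gives U = -2.90×10⁻⁶ J.

-2.90×10⁻⁶ J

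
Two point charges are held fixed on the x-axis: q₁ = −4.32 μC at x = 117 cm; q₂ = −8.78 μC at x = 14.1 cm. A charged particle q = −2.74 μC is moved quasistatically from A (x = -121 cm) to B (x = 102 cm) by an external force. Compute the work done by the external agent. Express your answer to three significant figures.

0.751 J

For quasistatic motion the external work equals the change in potential energy: W_ext = qΔV = q(V_B − V_A).
At A: distances to the source charges are 2.38 m, 1.35 m; V_A = Σ kqᵢ/rᵢ = -7.47×10⁴ V.
At B: distances to the source charges are 0.150 m, 0.879 m; V_B = Σ kqᵢ/rᵢ = -3.49×10⁵ V.
ΔV = V_B − V_A = -2.74×10⁵ V.
W_ext = qΔV = (-2.74×10⁻⁶ C)(-2.74×10⁵ V) = 0.751 J.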